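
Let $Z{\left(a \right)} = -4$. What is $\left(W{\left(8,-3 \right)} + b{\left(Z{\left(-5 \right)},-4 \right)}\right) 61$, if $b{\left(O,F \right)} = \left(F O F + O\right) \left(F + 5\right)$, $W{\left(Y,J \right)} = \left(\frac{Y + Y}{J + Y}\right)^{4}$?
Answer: $\frac{1405196}{625} \approx 2248.3$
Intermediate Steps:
$W{\left(Y,J \right)} = \frac{16 Y^{4}}{\left(J + Y\right)^{4}}$ ($W{\left(Y,J \right)} = \left(\frac{2 Y}{J + Y}\right)^{4} = \frac{16 Y^{4}}{\left(J + Y\right)^{4}}$)
$b{\left(O,F \right)} = \left(5 + F\right) \left(O + O F^{2}\right)$ ($b{\left(O,F \right)} = \left(O F^{2} + O\right) \left(5 + F\right) = \left(O + O F^{2}\right) \left(5 + F\right) = \left(5 + F\right) \left(O + O F^{2}\right)$)
$\left(W{\left(8,-3 \right)} + b{\left(Z{\left(-5 \right)},-4 \right)}\right) 61 = \left(\frac{16 \cdot 8^{4}}{\left(-3 + 8\right)^{4}} - 4 \left(5 - 4 + \left(-4\right)^{3} + 5 \left(-4\right)^{2}\right)\right) 61 = \left(16 \cdot 4096 \cdot \frac{1}{625} - 4 \left(5 - 4 - 64 + 5 \cdot 16\right)\right) 61 = \left(16 \cdot 4096 \cdot \frac{1}{625} - 4 \left(5 - 4 - 64 + 80\right)\right) 61 = \left(\frac{65536}{625} - 68\right) 61 = \frac{23036}{625} \cdot 61 = \frac{1405196}{625}$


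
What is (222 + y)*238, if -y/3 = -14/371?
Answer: 2801736/53 ≈ 52863.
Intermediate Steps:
y = 6/53 (y = -(-42)/371 = -3*(-2/53) = 6/53 ≈ 0.11321)
(222 + y)*238 = (222 + 6/53)*238 = (11772/53)*238 = 2801736/53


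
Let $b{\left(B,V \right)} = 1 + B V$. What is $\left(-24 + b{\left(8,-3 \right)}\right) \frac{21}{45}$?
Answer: $- \frac{329}{15} \approx -21.933$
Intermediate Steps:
$\left(-24 + b{\left(8,-3 \right)}\right) \frac{21}{45} = \left(-24 + \left(1 + 8 \left(-3\right)\right)\right) \frac{21}{45} = \left(-24 + \left(1 - 24\right)\right) 21 \cdot \frac{1}{45} = \left(-24 - 23\right) \frac{7}{15} = \left(-47\right) \frac{7}{15} = - \frac{329}{15}$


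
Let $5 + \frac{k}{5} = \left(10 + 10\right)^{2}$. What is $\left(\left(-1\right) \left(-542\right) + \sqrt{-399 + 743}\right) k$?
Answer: $1070450 + 3950 \sqrt{86} \approx 1.1071 \cdot 10^{6}$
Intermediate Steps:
$k = 1975$ ($k = -25 + 5 \left(10 + 10\right)^{2} = -25 + 5 \cdot 20^{2} = -25 + 5 \cdot 400 = -25 + 2000 = 1975$)
$\left(\left(-1\right) \left(-542\right) + \sqrt{-399 + 743}\right) k = \left(\left(-1\right) \left(-542\right) + \sqrt{-399 + 743}\right) 1975 = \left(542 + \sqrt{344}\right) 1975 = \left(542 + 2 \sqrt{86}\right) 1975 = 1070450 + 3950 \sqrt{86}$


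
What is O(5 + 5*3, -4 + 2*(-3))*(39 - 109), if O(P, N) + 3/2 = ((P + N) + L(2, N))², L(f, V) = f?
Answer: -9975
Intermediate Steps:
O(P, N) = -3/2 + (2 + N + P)² (O(P, N) = -3/2 + ((P + N) + 2)² = -3/2 + ((N + P) + 2)² = -3/2 + (2 + N + P)²)
O(5 + 5*3, -4 + 2*(-3))*(39 - 109) = (-3/2 + (2 + (-4 + 2*(-3)) + (5 + 5*3))²)*(39 - 109) = (-3/2 + (2 + (-4 - 6) + (5 + 15))²)*(-70) = (-3/2 + (2 - 10 + 20)²)*(-70) = (-3/2 + 12²)*(-70) = (-3/2 + 144)*(-70) = (285/2)*(-70) = -9975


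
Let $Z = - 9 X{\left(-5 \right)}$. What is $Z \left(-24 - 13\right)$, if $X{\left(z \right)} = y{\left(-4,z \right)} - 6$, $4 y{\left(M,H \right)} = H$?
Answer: $- \frac{9657}{4} \approx -2414.3$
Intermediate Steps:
$y{\left(M,H \right)} = \frac{H}{4}$
$X{\left(z \right)} = -6 + \frac{z}{4}$ ($X{\left(z \right)} = \frac{z}{4} - 6 = -6 + \frac{z}{4}$)
$Z = \frac{261}{4}$ ($Z = - 9 \left(-6 + \frac{1}{4} \left(-5\right)\right) = - 9 \left(-6 - \frac{5}{4}\right) = \left(-9\right) \left(- \frac{29}{4}\right) = \frac{261}{4} \approx 65.25$)
$Z \left(-24 - 13\right) = \frac{261 \left(-24 - 13\right)}{4} = \frac{261}{4} \left(-37\right) = - \frac{9657}{4}$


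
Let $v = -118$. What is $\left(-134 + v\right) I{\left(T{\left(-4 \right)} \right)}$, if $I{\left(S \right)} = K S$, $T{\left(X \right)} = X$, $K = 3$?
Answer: $3024$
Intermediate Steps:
$I{\left(S \right)} = 3 S$
$\left(-134 + v\right) I{\left(T{\left(-4 \right)} \right)} = \left(-134 - 118\right) 3 \left(-4\right) = \left(-252\right) \left(-12\right) = 3024$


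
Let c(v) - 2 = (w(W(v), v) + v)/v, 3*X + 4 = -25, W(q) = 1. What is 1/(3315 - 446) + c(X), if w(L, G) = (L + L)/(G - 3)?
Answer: 250991/83201 ≈ 3.0167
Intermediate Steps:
X = -29/3 (X = -4/3 + (⅓)*(-25) = -4/3 - 25/3 = -29/3 ≈ -9.6667)
w(L, G) = 2*L/(-3 + G) (w(L, G) = (2*L)/(-3 + G) = 2*L/(-3 + G))
c(v) = 2 + (v + 2/(-3 + v))/v (c(v) = 2 + (2*1/(-3 + v) + v)/v = 2 + (2/(-3 + v) + v)/v = 2 + (v + 2/(-3 + v))/v)
1/(3315 - 446) + c(X) = 1/(3315 - 446) + (3 + 2/((-29/3)*(-3 - 29/3))) = 1/2869 + (3 + 2*(-3/29)/(-38/3)) = 1/2869 + (3 + 2*(-3/29)*(-3/38)) = 1/2869 + (3 + 9/551) = 1/2869 + 1662/551 = 250991/83201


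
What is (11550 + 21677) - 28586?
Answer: 4641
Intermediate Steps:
(11550 + 21677) - 28586 = 33227 - 28586 = 4641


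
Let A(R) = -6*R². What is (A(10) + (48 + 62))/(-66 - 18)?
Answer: 35/6 ≈ 5.8333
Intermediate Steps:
(A(10) + (48 + 62))/(-66 - 18) = (-6*10² + (48 + 62))/(-66 - 18) = (-6*100 + 110)/(-84) = (-600 + 110)*(-1/84) = -490*(-1/84) = 35/6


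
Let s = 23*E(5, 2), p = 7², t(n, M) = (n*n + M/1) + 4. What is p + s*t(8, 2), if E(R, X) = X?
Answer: 3269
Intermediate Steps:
t(n, M) = 4 + M + n² (t(n, M) = (n² + 1*M) + 4 = (n² + M) + 4 = (M + n²) + 4 = 4 + M + n²)
p = 49
s = 46 (s = 23*2 = 46)
p + s*t(8, 2) = 49 + 46*(4 + 2 + 8²) = 49 + 46*(4 + 2 + 64) = 49 + 46*70 = 49 + 3220 = 3269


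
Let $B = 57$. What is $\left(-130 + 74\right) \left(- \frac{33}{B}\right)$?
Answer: $\frac{616}{19} \approx 32.421$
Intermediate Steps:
$\left(-130 + 74\right) \left(- \frac{33}{B}\right) = \left(-130 + 74\right) \left(- \frac{33}{57}\right) = - 56 \left(\left(-33\right) \frac{1}{57}\right) = \left(-56\right) \left(- \frac{11}{19}\right) = \frac{616}{19}$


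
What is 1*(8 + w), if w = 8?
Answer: 16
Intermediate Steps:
1*(8 + w) = 1*(8 + 8) = 1*16 = 16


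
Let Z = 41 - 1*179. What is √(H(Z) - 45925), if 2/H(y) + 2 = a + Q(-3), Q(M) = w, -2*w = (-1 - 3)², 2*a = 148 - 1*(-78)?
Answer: I*√487218119/103 ≈ 214.3*I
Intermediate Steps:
a = 113 (a = (148 - 1*(-78))/2 = (148 + 78)/2 = (½)*226 = 113)
Z = -138 (Z = 41 - 179 = -138)
w = -8 (w = -(-1 - 3)²/2 = -½*(-4)² = -½*16 = -8)
Q(M) = -8
H(y) = 2/103 (H(y) = 2/(-2 + (113 - 8)) = 2/(-2 + 105) = 2/103)
√(H(Z) - 45925) = √(2/103 - 45925) = √(-4730273/103) = I*√487218119/103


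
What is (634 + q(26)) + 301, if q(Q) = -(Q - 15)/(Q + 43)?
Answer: 64504/69 ≈ 934.84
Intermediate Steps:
q(Q) = -(-15 + Q)/(43 + Q)
(634 + q(26)) + 301 = (634 + (15 - 1*26)/(43 + 26)) + 301 = (634 + (15 - 26)/69) + 301 = (634 + (1/69)*(-11)) + 301 = (634 - 11/69) + 301 = 43735/69 + 301 = 64504/69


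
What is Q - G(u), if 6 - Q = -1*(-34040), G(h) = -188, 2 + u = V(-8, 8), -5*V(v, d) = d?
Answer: -33846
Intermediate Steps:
V(v, d) = -d/5
u = -18/5 (u = -2 - ⅕*8 = -2 - 8/5 = -18/5 ≈ -3.6000)
Q = -34034 (Q = 6 - (-1)*(-34040) = 6 - 1*34040 = 6 - 34040 = -34034)
Q - G(u) = -34034 - 1*(-188) = -34034 + 188 = -33846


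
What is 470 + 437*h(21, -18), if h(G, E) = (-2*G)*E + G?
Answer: 340019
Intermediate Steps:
h(G, E) = G - 2*E*G (h(G, E) = -2*E*G + G = G - 2*E*G)
470 + 437*h(21, -18) = 470 + 437*(21*(1 - 2*(-18))) = 470 + 437*(21*(1 + 36)) = 470 + 437*(21*37) = 470 + 437*777 = 470 + 339549 = 340019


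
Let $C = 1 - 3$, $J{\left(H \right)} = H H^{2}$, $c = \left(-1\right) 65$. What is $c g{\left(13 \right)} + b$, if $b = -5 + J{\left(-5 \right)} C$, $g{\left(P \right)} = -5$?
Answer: $570$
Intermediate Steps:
$c = -65$
$J{\left(H \right)} = H^{3}$
$C = -2$ ($C = 1 - 3 = -2$)
$b = 245$ ($b = -5 + \left(-5\right)^{3} \left(-2\right) = -5 - -250 = -5 + 250 = 245$)
$c g{\left(13 \right)} + b = \left(-65\right) \left(-5\right) + 245 = 325 + 245 = 570$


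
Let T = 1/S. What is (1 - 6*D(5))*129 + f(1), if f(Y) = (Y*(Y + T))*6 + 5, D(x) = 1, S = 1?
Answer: -628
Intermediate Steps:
T = 1 (T = 1/1 = 1)
f(Y) = 5 + 6*Y*(1 + Y) (f(Y) = (Y*(Y + 1))*6 + 5 = (Y*(1 + Y))*6 + 5 = 6*Y*(1 + Y) + 5 = 5 + 6*Y*(1 + Y))
(1 - 6*D(5))*129 + f(1) = (1 - 6*1)*129 + (5 + 6*1 + 6*1²) = (1 - 6)*129 + (5 + 6 + 6*1) = -5*129 + (5 + 6 + 6) = -645 + 17 = -628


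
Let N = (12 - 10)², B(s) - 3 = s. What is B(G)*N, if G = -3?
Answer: 0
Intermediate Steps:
B(s) = 3 + s
N = 4 (N = 2² = 4)
B(G)*N = (3 - 3)*4 = 0*4 = 0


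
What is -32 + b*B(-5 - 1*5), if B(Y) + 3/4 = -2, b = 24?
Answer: -98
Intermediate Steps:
B(Y) = -11/4 (B(Y) = -3/4 - 2 = -11/4)
-32 + b*B(-5 - 1*5) = -32 + 24*(-11/4) = -32 - 66 = -98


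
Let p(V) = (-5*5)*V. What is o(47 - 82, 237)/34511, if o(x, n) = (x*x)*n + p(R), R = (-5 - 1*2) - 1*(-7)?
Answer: 290325/34511 ≈ 8.4125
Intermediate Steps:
R = 0 (R = (-5 - 2) + 7 = -7 + 7 = 0)
p(V) = -25*V
o(x, n) = n*x² (o(x, n) = (x*x)*n - 25*0 = x²*n + 0 = n*x² + 0 = n*x²)
o(47 - 82, 237)/34511 = (237*(47 - 82)²)/34511 = (237*(-35)²)*(1/34511) = (237*1225)*(1/34511) = 290325*(1/34511) = 290325/34511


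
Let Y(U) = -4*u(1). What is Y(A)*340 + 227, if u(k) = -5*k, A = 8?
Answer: 7027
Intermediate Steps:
Y(U) = 20 (Y(U) = -(-20) = -4*(-5) = 20)
Y(A)*340 + 227 = 20*340 + 227 = 6800 + 227 = 7027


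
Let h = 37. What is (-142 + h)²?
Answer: 11025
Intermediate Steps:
(-142 + h)² = (-142 + 37)² = (-105)² = 11025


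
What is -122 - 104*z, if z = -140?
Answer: 14438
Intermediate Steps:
-122 - 104*z = -122 - 104*(-140) = -122 + 14560 = 14438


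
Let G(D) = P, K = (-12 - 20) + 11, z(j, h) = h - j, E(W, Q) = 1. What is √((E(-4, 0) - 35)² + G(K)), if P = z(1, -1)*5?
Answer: √1146 ≈ 33.853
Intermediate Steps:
K = -21 (K = -32 + 11 = -21)
P = -10 (P = (-1 - 1*1)*5 = (-1 - 1)*5 = -2*5 = -10)
G(D) = -10
√((E(-4, 0) - 35)² + G(K)) = √((1 - 35)² - 10) = √((-34)² - 10) = √(1156 - 10) = √1146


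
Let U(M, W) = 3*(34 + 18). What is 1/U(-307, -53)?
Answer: 1/156 ≈ 0.0064103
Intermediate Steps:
U(M, W) = 156 (U(M, W) = 3*52 = 156)
1/U(-307, -53) = 1/156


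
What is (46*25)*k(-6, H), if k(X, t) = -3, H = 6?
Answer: -3450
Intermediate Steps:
(46*25)*k(-6, H) = (46*25)*(-3) = 1150*(-3) = -3450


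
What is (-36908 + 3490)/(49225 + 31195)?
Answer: -16709/40210 ≈ -0.41554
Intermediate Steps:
(-36908 + 3490)/(49225 + 31195) = -33418/80420 = -33418*1/80420 = -16709/40210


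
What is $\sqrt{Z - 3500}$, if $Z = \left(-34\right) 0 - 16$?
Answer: $2 i \sqrt{879} \approx 59.296 i$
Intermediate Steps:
$Z = -16$ ($Z = 0 - 16 = -16$)
$\sqrt{Z - 3500} = \sqrt{-16 - 3500} = \sqrt{-3516} = 2 i \sqrt{879}$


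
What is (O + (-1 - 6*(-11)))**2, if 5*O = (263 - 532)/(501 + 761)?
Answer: 168002434161/39816100 ≈ 4219.5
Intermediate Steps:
O = -269/6310 (O = ((263 - 532)/(501 + 761))/5 = (-269/1262)/5 = (-269*1/1262)/5 = (1/5)*(-269/1262) = -269/6310 ≈ -0.042631)
(O + (-1 - 6*(-11)))**2 = (-269/6310 + (-1 - 6*(-11)))**2 = (-269/6310 + (-1 + 66))**2 = (-269/6310 + 65)**2 = (409881/6310)**2 = 168002434161/39816100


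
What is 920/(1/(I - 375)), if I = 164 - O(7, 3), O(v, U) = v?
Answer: -200560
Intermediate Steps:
I = 157 (I = 164 - 1*7 = 164 - 7 = 157)
920/(1/(I - 375)) = 920/(1/(157 - 375)) = 920/(1/(-218)) = 920/(-1/218) = 920*(-218) = -200560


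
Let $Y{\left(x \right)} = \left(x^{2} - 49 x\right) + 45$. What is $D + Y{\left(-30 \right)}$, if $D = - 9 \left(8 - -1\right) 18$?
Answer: $957$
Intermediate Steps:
$Y{\left(x \right)} = 45 + x^{2} - 49 x$
$D = -1458$ ($D = - 9 \left(8 + 1\right) 18 = \left(-9\right) 9 \cdot 18 = \left(-81\right) 18 = -1458$)
$D + Y{\left(-30 \right)} = -1458 + \left(45 + \left(-30\right)^{2} - -1470\right) = -1458 + \left(45 + 900 + 1470\right) = -1458 + 2415 = 957$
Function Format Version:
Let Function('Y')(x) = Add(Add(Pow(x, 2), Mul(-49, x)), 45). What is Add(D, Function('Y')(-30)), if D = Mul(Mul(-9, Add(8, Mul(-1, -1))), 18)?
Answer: 957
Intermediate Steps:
Function('Y')(x) = Add(45, Pow(x, 2), Mul(-49, x))
D = -1458 (D = Mul(Mul(-9, Add(8, 1)), 18) = Mul(Mul(-9, 9), 18) = Mul(-81, 18) = -1458)
Add(D, Function('Y')(-30)) = Add(-1458, Add(45, Pow(-30, 2), Mul(-49, -30))) = Add(-1458, Add(45, 900, 1470)) = Add(-1458, 2415) = 957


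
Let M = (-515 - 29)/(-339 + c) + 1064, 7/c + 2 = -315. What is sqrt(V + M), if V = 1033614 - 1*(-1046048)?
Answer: sqrt(6007997390109990)/53735 ≈ 1442.5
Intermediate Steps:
c = -7/317 (c = 7/(-2 - 315) = 7/(-317) = 7*(-1/317) = -7/317 ≈ -0.022082)
V = 2079662 (V = 1033614 + 1046048 = 2079662)
M = 57260264/53735 (M = (-515 - 29)/(-339 - 7/317) + 1064 = -544/(-107470/317) + 1064 = -317/107470*(-544) + 1064 = 86224/53735 + 1064 = 57260264/53735 ≈ 1065.6)
sqrt(V + M) = sqrt(2079662 + 57260264/53735) = sqrt(111807897834/53735) = sqrt(6007997390109990)/53735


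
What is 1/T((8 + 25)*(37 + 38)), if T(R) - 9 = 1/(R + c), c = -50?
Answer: 2425/21826 ≈ 0.11111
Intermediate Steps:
T(R) = 9 + 1/(-50 + R) (T(R) = 9 + 1/(R - 50) = 9 + 1/(-50 + R))
1/T((8 + 25)*(37 + 38)) = 1/((-449 + 9*((8 + 25)*(37 + 38)))/(-50 + (8 + 25)*(37 + 38))) = 1/((-449 + 9*(33*75))/(-50 + 33*75)) = 1/((-449 + 9*2475)/(-50 + 2475)) = 1/((-449 + 22275)/2425) = 1/((1/2425)*21826) = 1/(21826/2425) = 2425/21826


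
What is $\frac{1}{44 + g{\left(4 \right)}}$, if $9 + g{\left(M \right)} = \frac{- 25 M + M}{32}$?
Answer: $\frac{1}{32} \approx 0.03125$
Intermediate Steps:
$g{\left(M \right)} = -9 - \frac{3 M}{4}$ ($g{\left(M \right)} = -9 + \frac{- 25 M + M}{32} = -9 + - 24 M \frac{1}{32} = -9 - \frac{3 M}{4}$)
$\frac{1}{44 + g{\left(4 \right)}} = \frac{1}{44 - 12} = \frac{1}{32}$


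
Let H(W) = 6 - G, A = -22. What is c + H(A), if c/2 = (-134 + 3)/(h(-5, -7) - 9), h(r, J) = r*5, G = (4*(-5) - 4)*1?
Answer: 641/17 ≈ 37.706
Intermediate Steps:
G = -24 (G = (-20 - 4)*1 = -24*1 = -24)
h(r, J) = 5*r
c = 131/17 (c = 2*((-134 + 3)/(5*(-5) - 9)) = 2*(-131/(-25 - 9)) = 2*(-131/(-34)) = 2*(-131*(-1/34)) = 2*(131/34) = 131/17 ≈ 7.7059)
H(W) = 30 (H(W) = 6 - 1*(-24) = 6 + 24 = 30)
c + H(A) = 131/17 + 30 = 641/17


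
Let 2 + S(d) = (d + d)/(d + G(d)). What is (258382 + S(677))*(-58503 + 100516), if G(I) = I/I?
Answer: 3679981563461/339 ≈ 1.0855e+10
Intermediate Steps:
G(I) = 1
S(d) = -2 + 2*d/(1 + d) (S(d) = -2 + (d + d)/(d + 1) = -2 + (2*d)/(1 + d) = -2 + 2*d/(1 + d))
(258382 + S(677))*(-58503 + 100516) = (258382 - 2/(1 + 677))*(-58503 + 100516) = (258382 - 2/678)*42013 = (258382 - 2*1/678)*42013 = (258382 - 1/339)*42013 = (87591497/339)*42013 = 3679981563461/339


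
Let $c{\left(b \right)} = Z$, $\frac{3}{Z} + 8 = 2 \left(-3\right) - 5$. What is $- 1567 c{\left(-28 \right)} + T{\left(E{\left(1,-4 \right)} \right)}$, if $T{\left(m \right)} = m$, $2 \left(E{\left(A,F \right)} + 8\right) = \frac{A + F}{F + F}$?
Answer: $\frac{72841}{304} \approx 239.61$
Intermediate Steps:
$Z = - \frac{3}{19}$ ($Z = \frac{3}{-8 + \left(2 \left(-3\right) - 5\right)} = \frac{3}{-8 - 11} = \frac{3}{-19} = 3 \left(- \frac{1}{19}\right) = - \frac{3}{19} \approx -0.15789$)
$E{\left(A,F \right)} = -8 + \frac{A + F}{4 F}$ ($E{\left(A,F \right)} = -8 + \frac{\left(A + F\right) \frac{1}{F + F}}{2} = -8 + \frac{\left(A + F\right) \frac{1}{2 F}}{2} = -8 + \frac{\frac{1}{2} \frac{1}{F} \left(A + F\right)}{2} = -8 + \frac{A + F}{4 F}$)
$c{\left(b \right)} = - \frac{3}{19}$
$- 1567 c{\left(-28 \right)} + T{\left(E{\left(1,-4 \right)} \right)} = \left(-1567\right) \left(- \frac{3}{19}\right) + \frac{1 - -124}{4 \left(-4\right)} = \frac{4701}{19} + \frac{1}{4} \left(- \frac{1}{4}\right) \left(1 + 124\right) = \frac{4701}{19} + \frac{1}{4} \left(- \frac{1}{4}\right) 125 = \frac{4701}{19} - \frac{125}{16} = \frac{72841}{304}$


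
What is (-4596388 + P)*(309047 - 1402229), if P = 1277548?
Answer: 3628096148880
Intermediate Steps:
(-4596388 + P)*(309047 - 1402229) = (-4596388 + 1277548)*(309047 - 1402229) = -3318840*(-1093182) = 3628096148880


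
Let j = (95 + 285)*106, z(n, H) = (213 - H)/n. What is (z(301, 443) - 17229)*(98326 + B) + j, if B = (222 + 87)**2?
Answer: -1005101793033/301 ≈ -3.3392e+9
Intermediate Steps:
z(n, H) = (213 - H)/n
B = 95481 (B = 309**2 = 95481)
j = 40280 (j = 380*106 = 40280)
(z(301, 443) - 17229)*(98326 + B) + j = ((213 - 1*443)/301 - 17229)*(98326 + 95481) + 40280 = ((213 - 443)/301 - 17229)*193807 + 40280 = ((1/301)*(-230) - 17229)*193807 + 40280 = (-230/301 - 17229)*193807 + 40280 = -5186159/301*193807 + 40280 = -1005113917313/301 + 40280 = -1005101793033/301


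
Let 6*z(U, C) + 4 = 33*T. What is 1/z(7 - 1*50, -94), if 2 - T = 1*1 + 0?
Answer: 6/29 ≈ 0.20690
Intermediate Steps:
T = 1 (T = 2 - (1*1 + 0) = 2 - (1 + 0) = 2 - 1*1 = 2 - 1 = 1)
z(U, C) = 29/6 (z(U, C) = -⅔ + (33*1)/6 = -⅔ + (⅙)*33 = -⅔ + 11/2 = 29/6)
1/z(7 - 1*50, -94) = 1/(29/6) = 6/29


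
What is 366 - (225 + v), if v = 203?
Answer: -62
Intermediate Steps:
366 - (225 + v) = 366 - (225 + 203) = 366 - 1*428 = 366 - 428 = -62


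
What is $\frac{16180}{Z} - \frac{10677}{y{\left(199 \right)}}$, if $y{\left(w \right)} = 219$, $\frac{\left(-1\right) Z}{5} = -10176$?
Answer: $- \frac{8995039}{185712} \approx -48.435$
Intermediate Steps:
$Z = 50880$ ($Z = \left(-5\right) \left(-10176\right) = 50880$)
$\frac{16180}{Z} - \frac{10677}{y{\left(199 \right)}} = \frac{16180}{50880} - \frac{10677}{219} = 16180 \cdot \frac{1}{50880} - \frac{3559}{73} = \frac{809}{2544} - \frac{3559}{73} = - \frac{8995039}{185712}$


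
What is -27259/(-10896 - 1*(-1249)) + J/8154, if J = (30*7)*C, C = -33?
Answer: 8634232/4370091 ≈ 1.9758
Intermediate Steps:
J = -6930 (J = (30*7)*(-33) = 210*(-33) = -6930)
-27259/(-10896 - 1*(-1249)) + J/8154 = -27259/(-10896 - 1*(-1249)) - 6930/8154 = -27259/(-10896 + 1249) - 6930*1/8154 = -27259/(-9647) - 385/453 = -27259*(-1/9647) - 385/453 = 27259/9647 - 385/453 = 8634232/4370091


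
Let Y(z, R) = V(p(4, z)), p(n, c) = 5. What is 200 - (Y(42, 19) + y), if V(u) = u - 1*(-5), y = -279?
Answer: 469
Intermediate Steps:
V(u) = 5 + u (V(u) = u + 5 = 5 + u)
Y(z, R) = 10 (Y(z, R) = 5 + 5 = 10)
200 - (Y(42, 19) + y) = 200 - (10 - 279) = 200 - 1*(-269) = 200 + 269 = 469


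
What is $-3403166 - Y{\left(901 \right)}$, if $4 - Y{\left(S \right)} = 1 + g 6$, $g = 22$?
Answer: $-3403037$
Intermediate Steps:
$Y{\left(S \right)} = -129$ ($Y{\left(S \right)} = 4 - \left(1 + 22 \cdot 6\right) = 4 - \left(1 + 132\right) = 4 - 133 = -129$)
$-3403166 - Y{\left(901 \right)} = -3403166 - -129 = -3403166 + 129 = -3403037$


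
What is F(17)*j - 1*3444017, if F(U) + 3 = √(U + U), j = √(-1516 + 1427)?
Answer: -3444017 - I*√89*(3 - √34) ≈ -3.444e+6 + 26.707*I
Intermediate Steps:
j = I*√89 (j = √(-89) = I*√89 ≈ 9.434*I)
F(U) = -3 + √2*√U (F(U) = -3 + √(U + U) = -3 + √(2*U) = -3 + √2*√U)
F(17)*j - 1*3444017 = (-3 + √2*√17)*(I*√89) - 1*3444017 = (-3 + √34)*(I*√89) - 3444017 = I*√89*(-3 + √34) - 3444017 = -3444017 + I*√89*(-3 + √34)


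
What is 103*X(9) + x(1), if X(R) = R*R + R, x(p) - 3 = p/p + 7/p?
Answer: 9281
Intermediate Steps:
x(p) = 4 + 7/p (x(p) = 3 + (p/p + 7/p) = 3 + (1 + 7/p) = 4 + 7/p)
X(R) = R + R² (X(R) = R² + R = R + R²)
103*X(9) + x(1) = 103*(9*(1 + 9)) + (4 + 7/1) = 103*(9*10) + (4 + 7*1) = 103*90 + (4 + 7) = 9270 + 11 = 9281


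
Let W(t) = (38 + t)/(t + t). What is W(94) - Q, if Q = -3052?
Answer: 143477/47 ≈ 3052.7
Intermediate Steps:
W(t) = (38 + t)/(2*t) (W(t) = (38 + t)/((2*t)) = (38 + t)*(1/(2*t)) = (38 + t)/(2*t))
W(94) - Q = (½)*(38 + 94)/94 - 1*(-3052) = (½)*(1/94)*132 + 3052 = 33/47 + 3052 = 143477/47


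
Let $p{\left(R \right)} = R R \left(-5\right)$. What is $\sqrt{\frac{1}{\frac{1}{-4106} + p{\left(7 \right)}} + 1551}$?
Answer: $\frac{\sqrt{1569573209039465}}{1005971} \approx 39.383$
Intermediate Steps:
$p{\left(R \right)} = - 5 R^{2}$ ($p{\left(R \right)} = R^{2} \left(-5\right) = - 5 R^{2}$)
$\sqrt{\frac{1}{\frac{1}{-4106} + p{\left(7 \right)}} + 1551} = \sqrt{\frac{1}{\frac{1}{-4106} - 5 \cdot 7^{2}} + 1551} = \sqrt{\frac{1}{- \frac{1}{4106} - 245} + 1551} = \sqrt{\frac{1}{- \frac{1005971}{4106}} + 1551} = \sqrt{- \frac{4106}{1005971} + 1551} = \sqrt{\frac{1560256915}{1005971}} = \frac{\sqrt{1569573209039465}}{1005971}$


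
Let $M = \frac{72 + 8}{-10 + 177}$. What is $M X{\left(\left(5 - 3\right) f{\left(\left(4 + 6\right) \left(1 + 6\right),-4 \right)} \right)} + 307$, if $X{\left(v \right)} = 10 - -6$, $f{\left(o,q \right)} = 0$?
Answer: $\frac{52549}{167} \approx 314.66$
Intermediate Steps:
$M = \frac{80}{167} \approx 0.47904$
$X{\left(v \right)} = 16$ ($X{\left(v \right)} = 10 + 6 = 16$)
$M X{\left(\left(5 - 3\right) f{\left(\left(4 + 6\right) \left(1 + 6\right),-4 \right)} \right)} + 307 = \frac{80}{167} \cdot 16 + 307 = \frac{1280}{167} + 307 = \frac{52549}{167}$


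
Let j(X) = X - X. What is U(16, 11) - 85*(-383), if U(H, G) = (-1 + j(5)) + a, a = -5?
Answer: 32549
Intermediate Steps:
j(X) = 0
U(H, G) = -6 (U(H, G) = (-1 + 0) - 5 = -1 - 5 = -6)
U(16, 11) - 85*(-383) = -6 - 85*(-383) = -6 + 32555 = 32549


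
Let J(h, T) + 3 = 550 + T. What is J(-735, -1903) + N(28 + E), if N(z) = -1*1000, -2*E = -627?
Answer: -2356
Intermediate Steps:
J(h, T) = 547 + T (J(h, T) = -3 + (550 + T) = 547 + T)
E = 627/2 (E = -½*(-627) = 627/2 ≈ 313.50)
N(z) = -1000
J(-735, -1903) + N(28 + E) = (547 - 1903) - 1000 = -1356 - 1000 = -2356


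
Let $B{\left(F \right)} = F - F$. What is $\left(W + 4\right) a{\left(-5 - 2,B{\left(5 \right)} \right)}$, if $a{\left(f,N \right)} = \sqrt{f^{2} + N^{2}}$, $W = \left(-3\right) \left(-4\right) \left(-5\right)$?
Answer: $-392$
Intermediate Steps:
$B{\left(F \right)} = 0$
$W = -60$ ($W = 12 \left(-5\right) = -60$)
$a{\left(f,N \right)} = \sqrt{N^{2} + f^{2}}$
$\left(W + 4\right) a{\left(-5 - 2,B{\left(5 \right)} \right)} = \left(-60 + 4\right) \sqrt{0^{2} + \left(-5 - 2\right)^{2}} = - 56 \sqrt{0 + \left(-5 - 2\right)^{2}} = - 56 \sqrt{0 + \left(-7\right)^{2}} = - 56 \sqrt{0 + 49} = - 56 \sqrt{49} = \left(-56\right) 7 = -392$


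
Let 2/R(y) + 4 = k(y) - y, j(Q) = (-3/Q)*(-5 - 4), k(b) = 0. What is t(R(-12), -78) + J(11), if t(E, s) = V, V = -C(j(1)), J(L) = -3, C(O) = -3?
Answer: 0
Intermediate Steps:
j(Q) = 27/Q (j(Q) = -3/Q*(-9) = 27/Q)
R(y) = 2/(-4 - y) (R(y) = 2/(-4 + (0 - y)) = 2/(-4 - y))
V = 3 (V = -1*(-3) = 3)
t(E, s) = 3
t(R(-12), -78) + J(11) = 3 - 3 = 0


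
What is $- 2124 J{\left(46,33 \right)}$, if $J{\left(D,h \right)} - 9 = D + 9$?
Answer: $-135936$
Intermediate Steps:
$J{\left(D,h \right)} = 18 + D$ ($J{\left(D,h \right)} = 9 + \left(D + 9\right) = 9 + \left(9 + D\right) = 18 + D$)
$- 2124 J{\left(46,33 \right)} = - 2124 \left(18 + 46\right) = \left(-2124\right) 64 = -135936$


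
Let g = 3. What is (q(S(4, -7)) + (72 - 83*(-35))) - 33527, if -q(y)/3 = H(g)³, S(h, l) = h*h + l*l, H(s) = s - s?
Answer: -30550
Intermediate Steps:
H(s) = 0
S(h, l) = h² + l²
q(y) = 0 (q(y) = -3*0³ = -3*0 = 0)
(q(S(4, -7)) + (72 - 83*(-35))) - 33527 = (0 + (72 - 83*(-35))) - 33527 = (0 + (72 + 2905)) - 33527 = (0 + 2977) - 33527 = 2977 - 33527 = -30550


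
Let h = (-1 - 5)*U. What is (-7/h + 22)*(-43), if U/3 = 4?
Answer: -68413/72 ≈ -950.18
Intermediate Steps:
U = 12 (U = 3*4 = 12)
h = -72 (h = (-1 - 5)*12 = -6*12 = -72)
(-7/h + 22)*(-43) = (-7/(-72) + 22)*(-43) = (-7*(-1/72) + 22)*(-43) = (7/72 + 22)*(-43) = (1591/72)*(-43) = -68413/72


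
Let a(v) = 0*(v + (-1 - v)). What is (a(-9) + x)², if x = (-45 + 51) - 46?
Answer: 1600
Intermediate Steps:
x = -40 (x = 6 - 46 = -40)
a(v) = 0 (a(v) = 0*(-1) = 0)
(a(-9) + x)² = (0 - 40)² = (-40)² = 1600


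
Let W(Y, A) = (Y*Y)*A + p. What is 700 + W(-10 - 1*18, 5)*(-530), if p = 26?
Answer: -2090680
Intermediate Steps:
W(Y, A) = 26 + A*Y² (W(Y, A) = (Y*Y)*A + 26 = Y²*A + 26 = A*Y² + 26 = 26 + A*Y²)
700 + W(-10 - 1*18, 5)*(-530) = 700 + (26 + 5*(-10 - 1*18)²)*(-530) = 700 + (26 + 5*(-10 - 18)²)*(-530) = 700 + (26 + 5*(-28)²)*(-530) = 700 + (26 + 5*784)*(-530) = 700 + (26 + 3920)*(-530) = 700 + 3946*(-530) = 700 - 2091380 = -2090680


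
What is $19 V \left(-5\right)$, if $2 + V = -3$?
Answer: $475$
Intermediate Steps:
$V = -5$ ($V = -2 - 3 = -5$)
$19 V \left(-5\right) = 19 \left(-5\right) \left(-5\right) = \left(-95\right) \left(-5\right) = 475$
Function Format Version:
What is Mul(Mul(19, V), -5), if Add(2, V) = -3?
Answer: 475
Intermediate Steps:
V = -5 (V = Add(-2, -3) = -5)
Mul(Mul(19, V), -5) = Mul(Mul(19, -5), -5) = Mul(-95, -5) = 475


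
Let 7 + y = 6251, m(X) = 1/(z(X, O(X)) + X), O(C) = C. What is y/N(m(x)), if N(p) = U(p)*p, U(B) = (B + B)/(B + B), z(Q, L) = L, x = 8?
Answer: 99904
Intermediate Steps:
m(X) = 1/(2*X) (m(X) = 1/(X + X) = 1/(2*X))
U(B) = 1 (U(B) = (2*B)/((2*B)) = (2*B)*(1/(2*B)) = 1)
N(p) = p (N(p) = 1*p = p)
y = 6244 (y = -7 + 6251 = 6244)
y/N(m(x)) = 6244/(((½)/8)) = 6244/(((½)*(⅛))) = 6244/(1/16) = 6244*16 = 99904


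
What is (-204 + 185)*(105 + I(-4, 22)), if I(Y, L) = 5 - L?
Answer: -1672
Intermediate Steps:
(-204 + 185)*(105 + I(-4, 22)) = (-204 + 185)*(105 + (5 - 1*22)) = -19*(105 + (5 - 22)) = -19*(105 - 17) = -19*88 = -1672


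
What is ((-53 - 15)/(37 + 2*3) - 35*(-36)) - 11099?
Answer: -423145/43 ≈ -9840.6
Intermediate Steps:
((-53 - 15)/(37 + 2*3) - 35*(-36)) - 11099 = (-68/(37 + 6) + 1260) - 11099 = (-68/43 + 1260) - 11099 = 54112/43 - 11099 = -423145/43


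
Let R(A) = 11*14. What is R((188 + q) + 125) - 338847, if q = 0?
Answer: -338693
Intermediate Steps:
R(A) = 154
R((188 + q) + 125) - 338847 = 154 - 338847 = -338693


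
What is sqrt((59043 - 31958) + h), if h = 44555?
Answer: 6*sqrt(1990) ≈ 267.66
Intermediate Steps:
sqrt((59043 - 31958) + h) = sqrt((59043 - 31958) + 44555) = sqrt(27085 + 44555) = sqrt(71640) = 6*sqrt(1990)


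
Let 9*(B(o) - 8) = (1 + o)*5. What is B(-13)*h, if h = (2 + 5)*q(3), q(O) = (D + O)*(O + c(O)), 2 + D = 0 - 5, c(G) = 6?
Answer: -336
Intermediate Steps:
D = -7 (D = -2 + (0 - 5) = -2 - 5 = -7)
B(o) = 77/9 + 5*o/9 (B(o) = 8 + ((1 + o)*5)/9 = 8 + (5 + 5*o)/9 = 8 + (5/9 + 5*o/9) = 77/9 + 5*o/9)
q(O) = (-7 + O)*(6 + O) (q(O) = (-7 + O)*(O + 6) = (-7 + O)*(6 + O))
h = -252 (h = (2 + 5)*(-42 + 3**2 - 1*3) = 7*(-42 + 9 - 3) = 7*(-36) = -252)
B(-13)*h = (77/9 + (5/9)*(-13))*(-252) = (77/9 - 65/9)*(-252) = (4/3)*(-252) = -336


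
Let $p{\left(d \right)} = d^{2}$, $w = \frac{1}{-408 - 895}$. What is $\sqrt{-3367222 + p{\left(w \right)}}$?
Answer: $\frac{3 i \sqrt{635211090733}}{1303} \approx 1835.0 i$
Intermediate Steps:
$w = - \frac{1}{1303}$ ($w = \frac{1}{-1303} = - \frac{1}{1303} \approx -0.00076746$)
$\sqrt{-3367222 + p{\left(w \right)}} = \sqrt{-3367222 + \left(- \frac{1}{1303}\right)^{2}} = \sqrt{-3367222 + \frac{1}{1697809}} = \sqrt{- \frac{5716899816597}{1697809}} = \frac{3 i \sqrt{635211090733}}{1303}$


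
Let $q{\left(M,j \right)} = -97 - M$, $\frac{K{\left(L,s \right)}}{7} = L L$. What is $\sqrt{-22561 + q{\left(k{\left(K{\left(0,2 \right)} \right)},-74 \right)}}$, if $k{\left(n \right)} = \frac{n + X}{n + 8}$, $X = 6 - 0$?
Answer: $\frac{i \sqrt{90635}}{2} \approx 150.53 i$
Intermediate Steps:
$X = 6$ ($X = 6 + 0 = 6$)
$K{\left(L,s \right)} = 7 L^{2}$ ($K{\left(L,s \right)} = 7 L L = 7 L^{2}$)
$k{\left(n \right)} = \frac{6 + n}{8 + n}$ ($k{\left(n \right)} = \frac{n + 6}{n + 8} = \frac{6 + n}{8 + n}$)
$\sqrt{-22561 + q{\left(k{\left(K{\left(0,2 \right)} \right)},-74 \right)}} = \sqrt{-22561 - \left(97 + \frac{6 + 7 \cdot 0^{2}}{8 + 7 \cdot 0^{2}}\right)} = \sqrt{-22561 - \left(97 + \frac{6 + 7 \cdot 0}{8 + 7 \cdot 0}\right)} = \sqrt{-22561 - \left(97 + \frac{6 + 0}{8 + 0}\right)} = \sqrt{-22561 - \left(97 + \frac{1}{8} \cdot 6\right)} = \sqrt{-22561 - \frac{391}{4}} = \sqrt{- \frac{90635}{4}} = \frac{i \sqrt{90635}}{2}$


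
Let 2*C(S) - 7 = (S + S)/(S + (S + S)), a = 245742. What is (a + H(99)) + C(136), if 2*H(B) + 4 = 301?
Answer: 737683/3 ≈ 2.4589e+5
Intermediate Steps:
H(B) = 297/2 (H(B) = -2 + (½)*301 = -2 + 301/2 = 297/2)
C(S) = 23/6 (C(S) = 7/2 + ((S + S)/(S + (S + S)))/2 = 7/2 + ((2*S)/(S + 2*S))/2 = 7/2 + ((2*S)/((3*S)))/2 = 7/2 + ((2*S)*(1/(3*S)))/2 = 7/2 + (½)*(⅔) = 7/2 + ⅓ = 23/6)
(a + H(99)) + C(136) = (245742 + 297/2) + 23/6 = 491781/2 + 23/6 = 737683/3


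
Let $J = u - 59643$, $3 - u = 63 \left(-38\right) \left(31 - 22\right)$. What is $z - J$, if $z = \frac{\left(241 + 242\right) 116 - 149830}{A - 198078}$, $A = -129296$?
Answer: $\frac{6235539479}{163687} \approx 38094.0$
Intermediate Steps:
$u = 21549$ ($u = 3 - 63 \left(-38\right) \left(31 - 22\right) = 3 - - 2394 \left(31 - 22\right) = 3 - \left(-2394\right) 9 = 3 - -21546 = 3 + 21546 = 21549$)
$z = \frac{46901}{163687}$ ($z = \frac{\left(241 + 242\right) 116 - 149830}{-129296 - 198078} = \frac{483 \cdot 116 - 149830}{-327374} = \left(56028 - 149830\right) \left(- \frac{1}{327374}\right) = \left(-93802\right) \left(- \frac{1}{327374}\right) = \frac{46901}{163687} \approx 0.28653$)
$J = -38094$ ($J = 21549 - 59643 = -38094$)
$z - J = \frac{46901}{163687} - -38094 = \frac{46901}{163687} + 38094 = \frac{6235539479}{163687}$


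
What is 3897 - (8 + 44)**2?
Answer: 1193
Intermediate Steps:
3897 - (8 + 44)**2 = 3897 - 1*52**2 = 3897 - 1*2704 = 3897 - 2704 = 1193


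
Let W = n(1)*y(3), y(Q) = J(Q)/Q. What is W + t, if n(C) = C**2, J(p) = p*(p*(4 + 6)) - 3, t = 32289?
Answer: 32318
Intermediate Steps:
J(p) = -3 + 10*p**2 (J(p) = p*(p*10) - 3 = p*(10*p) - 3 = 10*p**2 - 3 = -3 + 10*p**2)
y(Q) = (-3 + 10*Q**2)/Q
W = 29 (W = 1**2*(-3/3 + 10*3) = 1*(-3*1/3 + 30) = 1*(-1 + 30) = 1*29 = 29)
W + t = 29 + 32289 = 32318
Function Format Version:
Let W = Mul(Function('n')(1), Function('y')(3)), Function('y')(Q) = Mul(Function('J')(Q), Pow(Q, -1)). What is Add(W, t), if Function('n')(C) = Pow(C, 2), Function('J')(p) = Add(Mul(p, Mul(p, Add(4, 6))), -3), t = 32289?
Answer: 32318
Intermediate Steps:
Function('J')(p) = Add(-3, Mul(10, Pow(p, 2))) (Function('J')(p) = Add(Mul(p, Mul(p, 10)), -3) = Add(Mul(p, Mul(10, p)), -3) = Add(Mul(10, Pow(p, 2)), -3) = Add(-3, Mul(10, Pow(p, 2))))
Function('y')(Q) = Mul(Pow(Q, -1), Add(-3, Mul(10, Pow(Q, 2)))) (Function('y')(Q) = Mul(Add(-3, Mul(10, Pow(Q, 2))), Pow(Q, -1)) = Mul(Pow(Q, -1), Add(-3, Mul(10, Pow(Q, 2)))))
W = 29 (W = Mul(Pow(1, 2), Add(Mul(-3, Pow(3, -1)), Mul(10, 3))) = Mul(1, Add(Mul(-3, Rational(1, 3)), 30)) = Mul(1, Add(-1, 30)) = Mul(1, 29) = 29)
Add(W, t) = Add(29, 32289) = 32318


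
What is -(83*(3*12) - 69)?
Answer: -2919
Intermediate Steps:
-(83*(3*12) - 69) = -(83*36 - 69) = -(2988 - 69) = -1*2919 = -2919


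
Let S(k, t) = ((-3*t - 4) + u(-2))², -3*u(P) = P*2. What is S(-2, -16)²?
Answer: 342102016/81 ≈ 4.2235e+6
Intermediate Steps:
u(P) = -2*P/3 (u(P) = -P*2/3 = -2*P/3)
S(k, t) = (-8/3 - 3*t)² (S(k, t) = ((-3*t - 4) - ⅔*(-2))² = ((-4 - 3*t) + 4/3)² = (-8/3 - 3*t)²)
S(-2, -16)² = ((8 + 9*(-16))²/9)² = ((8 - 144)²/9)² = ((⅑)*(-136)²)² = ((⅑)*18496)² = (18496/9)² = 342102016/81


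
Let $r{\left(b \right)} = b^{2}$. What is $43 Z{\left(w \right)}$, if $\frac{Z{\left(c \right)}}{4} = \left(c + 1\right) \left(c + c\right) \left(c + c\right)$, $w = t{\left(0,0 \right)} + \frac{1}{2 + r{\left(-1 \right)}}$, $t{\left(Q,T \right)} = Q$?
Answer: $\frac{2752}{27} \approx 101.93$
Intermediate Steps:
$w = \frac{1}{3}$ ($w = 0 + \frac{1}{2 + \left(-1\right)^{2}} = 0 + \frac{1}{2 + 1} = 0 + \frac{1}{3} = \frac{1}{3} \approx 0.33333$)
$Z{\left(c \right)} = 16 c^{2} \left(1 + c\right)$ ($Z{\left(c \right)} = 4 \left(c + 1\right) \left(c + c\right) \left(c + c\right) = 4 \left(1 + c\right) 2 c 2 c = 4 \cdot 2 c \left(1 + c\right) 2 c = 4 \cdot 4 c^{2} \left(1 + c\right) = 16 c^{2} \left(1 + c\right)$)
$43 Z{\left(w \right)} = 43 \frac{16 \left(1 + \frac{1}{3}\right)}{9} = 43 \cdot 16 \cdot \frac{1}{9} \cdot \frac{4}{3} = 43 \cdot \frac{64}{27} = \frac{2752}{27}$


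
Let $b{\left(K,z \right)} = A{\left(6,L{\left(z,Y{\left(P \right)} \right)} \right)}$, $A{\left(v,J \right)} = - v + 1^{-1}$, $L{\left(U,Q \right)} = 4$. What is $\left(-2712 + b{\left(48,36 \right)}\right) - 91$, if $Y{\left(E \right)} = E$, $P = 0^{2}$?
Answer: $-2808$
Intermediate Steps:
$P = 0$
$A{\left(v,J \right)} = 1 - v$ ($A{\left(v,J \right)} = - v + 1 = 1 - v$)
$b{\left(K,z \right)} = -5$ ($b{\left(K,z \right)} = 1 - 6 = -5$)
$\left(-2712 + b{\left(48,36 \right)}\right) - 91 = \left(-2712 - 5\right) - 91 = -2717 - 91 = -2808$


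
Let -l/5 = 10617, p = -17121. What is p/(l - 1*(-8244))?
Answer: 5707/14947 ≈ 0.38182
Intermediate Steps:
l = -53085 (l = -5*10617 = -53085)
p/(l - 1*(-8244)) = -17121/(-53085 - 1*(-8244)) = -17121/(-53085 + 8244) = -17121/(-44841) = -17121*(-1/44841) = 5707/14947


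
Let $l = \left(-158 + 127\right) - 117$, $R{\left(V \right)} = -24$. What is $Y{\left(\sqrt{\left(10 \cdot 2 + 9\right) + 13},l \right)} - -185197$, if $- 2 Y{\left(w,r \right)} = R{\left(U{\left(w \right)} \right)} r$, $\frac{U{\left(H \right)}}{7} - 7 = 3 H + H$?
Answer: $183421$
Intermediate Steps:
$U{\left(H \right)} = 49 + 28 H$ ($U{\left(H \right)} = 49 + 7 \left(3 H + H\right) = 49 + 7 \cdot 4 H = 49 + 28 H$)
$l = -148$ ($l = -31 - 117 = -148$)
$Y{\left(w,r \right)} = 12 r$ ($Y{\left(w,r \right)} = - \frac{\left(-24\right) r}{2} = 12 r$)
$Y{\left(\sqrt{\left(10 \cdot 2 + 9\right) + 13},l \right)} - -185197 = 12 \left(-148\right) - -185197 = -1776 + 185197 = 183421$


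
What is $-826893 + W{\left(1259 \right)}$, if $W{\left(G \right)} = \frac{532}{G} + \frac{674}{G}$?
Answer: $- \frac{1041057081}{1259} \approx -8.2689 \cdot 10^{5}$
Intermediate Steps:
$W{\left(G \right)} = \frac{1206}{G}$
$-826893 + W{\left(1259 \right)} = -826893 + \frac{1206}{1259} = - \frac{1041057081}{1259}$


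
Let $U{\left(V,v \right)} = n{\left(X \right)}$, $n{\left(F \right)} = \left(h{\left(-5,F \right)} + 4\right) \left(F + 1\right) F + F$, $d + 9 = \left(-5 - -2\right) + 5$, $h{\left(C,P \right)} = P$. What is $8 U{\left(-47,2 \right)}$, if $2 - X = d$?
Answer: $9432$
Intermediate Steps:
$d = -7$ ($d = -9 + \left(\left(-5 - -2\right) + 5\right) = -9 + \left(\left(-5 + 2\right) + 5\right) = -9 + \left(-3 + 5\right) = -9 + 2 = -7$)
$X = 9$ ($X = 2 - -7 = 2 + 7 = 9$)
$n{\left(F \right)} = F + F \left(1 + F\right) \left(4 + F\right)$ ($n{\left(F \right)} = \left(F + 4\right) \left(F + 1\right) F + F = \left(4 + F\right) \left(1 + F\right) F + F = \left(1 + F\right) \left(4 + F\right) F + F = F \left(1 + F\right) \left(4 + F\right) + F = F + F \left(1 + F\right) \left(4 + F\right)$)
$U{\left(V,v \right)} = 1179$ ($U{\left(V,v \right)} = 9 \left(5 + 9^{2} + 5 \cdot 9\right) = 9 \left(5 + 81 + 45\right) = 9 \cdot 131 = 1179$)
$8 U{\left(-47,2 \right)} = 8 \cdot 1179 = 9432$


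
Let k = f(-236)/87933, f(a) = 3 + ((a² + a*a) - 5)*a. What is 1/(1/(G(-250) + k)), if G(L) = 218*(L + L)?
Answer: -3203661443/29311 ≈ -1.0930e+5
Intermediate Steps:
f(a) = 3 + a*(-5 + 2*a²) (f(a) = 3 + ((a² + a²) - 5)*a = 3 + (2*a² - 5)*a = 3 + (-5 + 2*a²)*a = 3 + a*(-5 + 2*a²))
k = -8762443/29311 (k = (3 - 5*(-236) + 2*(-236)³)/87933 = (3 + 1180 + 2*(-13144256))*(1/87933) = (3 + 1180 - 26288512)*(1/87933) = -26287329*1/87933 = -8762443/29311 ≈ -298.95)
G(L) = 436*L (G(L) = 218*(2*L) = 436*L)
1/(1/(G(-250) + k)) = 1/(1/(436*(-250) - 8762443/29311)) = 1/(1/(-109000 - 8762443/29311)) = 1/(1/(-3203661443/29311)) = 1/(-29311/3203661443) = -3203661443/29311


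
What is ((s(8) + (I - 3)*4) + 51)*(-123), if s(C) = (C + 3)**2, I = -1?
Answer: -19188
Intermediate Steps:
s(C) = (3 + C)**2
((s(8) + (I - 3)*4) + 51)*(-123) = (((3 + 8)**2 + (-1 - 3)*4) + 51)*(-123) = ((11**2 - 4*4) + 51)*(-123) = ((121 - 16) + 51)*(-123) = (105 + 51)*(-123) = 156*(-123) = -19188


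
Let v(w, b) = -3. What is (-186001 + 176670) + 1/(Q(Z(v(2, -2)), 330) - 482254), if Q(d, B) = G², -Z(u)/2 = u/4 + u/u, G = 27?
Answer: -4493109776/481525 ≈ -9331.0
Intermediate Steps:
Z(u) = -2 - u/2 (Z(u) = -2*(u/4 + u/u) = -2*(u*(¼) + 1) = -2*(u/4 + 1) = -2*(1 + u/4) = -2 - u/2)
Q(d, B) = 729 (Q(d, B) = 27² = 729)
(-186001 + 176670) + 1/(Q(Z(v(2, -2)), 330) - 482254) = (-186001 + 176670) + 1/(729 - 482254) = -9331 + 1/(-481525) = -9331 - 1/481525 = -4493109776/481525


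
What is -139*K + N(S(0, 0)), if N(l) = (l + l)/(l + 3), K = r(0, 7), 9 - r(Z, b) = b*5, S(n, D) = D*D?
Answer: 3614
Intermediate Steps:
S(n, D) = D**2
r(Z, b) = 9 - 5*b (r(Z, b) = 9 - b*5 = 9 - 5*b)
K = -26 (K = 9 - 5*7 = 9 - 35 = -26)
N(l) = 2*l/(3 + l) (N(l) = (2*l)/(3 + l) = 2*l/(3 + l))
-139*K + N(S(0, 0)) = -139*(-26) + 2*0**2/(3 + 0**2) = 3614 + 2*0/(3 + 0) = 3614 + 2*0/3 = 3614 + 2*0*(1/3) = 3614 + 0 = 3614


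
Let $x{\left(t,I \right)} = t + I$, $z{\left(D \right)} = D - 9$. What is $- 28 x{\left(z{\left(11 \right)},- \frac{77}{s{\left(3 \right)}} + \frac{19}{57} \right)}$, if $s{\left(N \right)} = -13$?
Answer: $- \frac{9016}{39} \approx -231.18$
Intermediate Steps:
$z{\left(D \right)} = -9 + D$
$x{\left(t,I \right)} = I + t$
$- 28 x{\left(z{\left(11 \right)},- \frac{77}{s{\left(3 \right)}} + \frac{19}{57} \right)} = - 28 \left(\left(- \frac{77}{-13} + \frac{19}{57}\right) + \left(-9 + 11\right)\right) = - 28 \left(\left(\left(-77\right) \left(- \frac{1}{13}\right) + 19 \cdot \frac{1}{57}\right) + 2\right) = - 28 \left(\left(\frac{77}{13} + \frac{1}{3}\right) + 2\right) = - 28 \left(\frac{244}{39} + 2\right) = \left(-28\right) \frac{322}{39} = - \frac{9016}{39}$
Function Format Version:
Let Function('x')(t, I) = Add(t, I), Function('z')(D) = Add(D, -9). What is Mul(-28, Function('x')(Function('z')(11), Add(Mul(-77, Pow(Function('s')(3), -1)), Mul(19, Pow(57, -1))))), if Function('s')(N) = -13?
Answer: Rational(-9016, 39) ≈ -231.18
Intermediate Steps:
Function('z')(D) = Add(-9, D)
Function('x')(t, I) = Add(I, t)
Mul(-28, Function('x')(Function('z')(11), Add(Mul(-77, Pow(Function('s')(3), -1)), Mul(19, Pow(57, -1))))) = Mul(-28, Add(Add(Mul(-77, Pow(-13, -1)), Mul(19, Pow(57, -1))), Add(-9, 11))) = Mul(-28, Add(Add(Mul(-77, Rational(-1, 13)), Mul(19, Rational(1, 57))), 2)) = Mul(-28, Add(Add(Rational(77, 13), Rational(1, 3)), 2)) = Mul(-28, Add(Rational(244, 39), 2)) = Mul(-28, Rational(322, 39)) = Rational(-9016, 39)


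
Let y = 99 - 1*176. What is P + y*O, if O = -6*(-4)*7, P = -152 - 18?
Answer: -13106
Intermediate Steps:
y = -77 (y = 99 - 176 = -77)
P = -170
O = 168 (O = 24*7 = 168)
P + y*O = -170 - 77*168 = -170 - 12936 = -13106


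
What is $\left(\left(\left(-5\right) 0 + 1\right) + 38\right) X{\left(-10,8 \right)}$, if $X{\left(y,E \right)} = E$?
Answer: $312$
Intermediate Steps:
$\left(\left(\left(-5\right) 0 + 1\right) + 38\right) X{\left(-10,8 \right)} = \left(\left(\left(-5\right) 0 + 1\right) + 38\right) 8 = \left(\left(0 + 1\right) + 38\right) 8 = \left(1 + 38\right) 8 = 39 \cdot 8 = 312$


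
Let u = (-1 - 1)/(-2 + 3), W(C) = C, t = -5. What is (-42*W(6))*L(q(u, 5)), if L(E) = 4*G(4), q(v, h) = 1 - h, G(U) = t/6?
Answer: 840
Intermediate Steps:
u = -2 (u = -2/1 = -2*1 = -2)
G(U) = -⅚ (G(U) = -5/6 = -5*⅙ = -⅚)
L(E) = -10/3 (L(E) = 4*(-⅚) = -10/3)
(-42*W(6))*L(q(u, 5)) = -42*6*(-10/3) = -252*(-10/3) = 840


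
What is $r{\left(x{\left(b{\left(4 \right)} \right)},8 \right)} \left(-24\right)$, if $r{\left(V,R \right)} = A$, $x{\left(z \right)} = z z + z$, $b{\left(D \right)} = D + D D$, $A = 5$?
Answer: $-120$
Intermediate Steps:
$b{\left(D \right)} = D + D^{2}$
$x{\left(z \right)} = z + z^{2}$ ($x{\left(z \right)} = z^{2} + z = z + z^{2}$)
$r{\left(V,R \right)} = 5$
$r{\left(x{\left(b{\left(4 \right)} \right)},8 \right)} \left(-24\right) = 5 \left(-24\right) = -120$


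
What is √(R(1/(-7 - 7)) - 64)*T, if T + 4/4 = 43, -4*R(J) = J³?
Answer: 3*I*√9834482/28 ≈ 336.0*I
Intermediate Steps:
R(J) = -J³/4
T = 42 (T = -1 + 43 = 42)
√(R(1/(-7 - 7)) - 64)*T = √(-1/(4*(-7 - 7)³) - 64)*42 = √(-(1/(-14))³/4 - 64)*42 = √(-(-1/14)³/4 - 64)*42 = √(-¼*(-1/2744) - 64)*42 = √(1/10976 - 64)*42 = √(-702463/10976)*42 = (I*√9834482/392)*42 = 3*I*√9834482/28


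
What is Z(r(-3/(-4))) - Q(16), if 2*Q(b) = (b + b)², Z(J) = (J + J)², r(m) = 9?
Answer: -188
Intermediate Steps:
Z(J) = 4*J² (Z(J) = (2*J)² = 4*J²)
Q(b) = 2*b² (Q(b) = (b + b)²/2 = (2*b)²/2 = (4*b²)/2 = 2*b²)
Z(r(-3/(-4))) - Q(16) = 4*9² - 2*16² = 4*81 - 2*256 = 324 - 1*512 = 324 - 512 = -188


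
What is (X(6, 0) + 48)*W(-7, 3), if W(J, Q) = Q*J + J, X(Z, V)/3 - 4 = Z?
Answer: -2184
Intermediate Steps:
X(Z, V) = 12 + 3*Z
W(J, Q) = J + J*Q (W(J, Q) = J*Q + J = J + J*Q)
(X(6, 0) + 48)*W(-7, 3) = ((12 + 3*6) + 48)*(-7*(1 + 3)) = ((12 + 18) + 48)*(-7*4) = (30 + 48)*(-28) = 78*(-28) = -2184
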